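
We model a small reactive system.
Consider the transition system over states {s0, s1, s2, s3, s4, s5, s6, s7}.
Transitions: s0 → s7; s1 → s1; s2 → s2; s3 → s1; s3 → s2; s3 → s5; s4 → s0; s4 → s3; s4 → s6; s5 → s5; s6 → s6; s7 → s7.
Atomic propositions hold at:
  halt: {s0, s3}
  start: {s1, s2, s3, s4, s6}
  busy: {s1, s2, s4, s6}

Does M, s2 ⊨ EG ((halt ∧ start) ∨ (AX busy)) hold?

Yes

Sat(halt ∧ start) = {s3}
Sat(AX busy) = {s : every successor in {s1, s2, s4, s6}} = {s1, s2, s6}
Sat((halt ∧ start) ∨ (AX busy)) = {s1, s2, s3, s6}
EG ((halt ∧ start) ∨ (AX busy)): greatest fixpoint, start Z0 = {s1, s2, s3, s6}, keep only states in Sat with some successor in Z. Already a fixed point.
Sat(EG ((halt ∧ start) ∨ (AX busy))) = {s1, s2, s3, s6}
s2 ∈ Sat(EG ((halt ∧ start) ∨ (AX busy))) = {s1, s2, s3, s6}, so the formula holds at s2.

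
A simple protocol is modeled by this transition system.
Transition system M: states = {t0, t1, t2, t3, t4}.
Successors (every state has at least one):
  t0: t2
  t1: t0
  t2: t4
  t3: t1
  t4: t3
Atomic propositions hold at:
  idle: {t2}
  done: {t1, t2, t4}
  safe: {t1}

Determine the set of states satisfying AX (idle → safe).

{t1, t2, t3, t4}

Sat(idle → safe) = {t0, t1, t3, t4}
Sat(AX (idle → safe)) = {s : every successor in {t0, t1, t3, t4}} = {t1, t2, t3, t4}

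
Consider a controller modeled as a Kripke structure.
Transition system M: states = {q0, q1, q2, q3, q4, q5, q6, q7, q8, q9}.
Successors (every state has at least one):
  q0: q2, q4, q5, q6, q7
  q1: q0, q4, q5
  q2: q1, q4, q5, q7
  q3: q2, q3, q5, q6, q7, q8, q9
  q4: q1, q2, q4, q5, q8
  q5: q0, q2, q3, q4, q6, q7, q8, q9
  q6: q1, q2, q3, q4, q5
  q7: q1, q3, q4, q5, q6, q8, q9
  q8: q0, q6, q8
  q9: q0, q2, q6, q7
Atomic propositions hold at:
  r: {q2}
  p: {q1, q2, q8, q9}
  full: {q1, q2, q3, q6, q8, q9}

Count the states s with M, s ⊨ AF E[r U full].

E[r U full]: least fixpoint, start Z0 = Sat(full) = {q1, q2, q3, q6, q8, q9}, add states in Sat(r) with some successor in Z. Already a fixed point.
Sat(E[r U full]) = {q1, q2, q3, q6, q8, q9}
AF E[r U full]: least fixpoint, start Z0 = {q1, q2, q3, q6, q8, q9}, add states with every successor in Z. Already a fixed point.
Sat(AF E[r U full]) = {q1, q2, q3, q6, q8, q9}
|Sat(AF E[r U full])| = |{q1, q2, q3, q6, q8, q9}| = 6.

6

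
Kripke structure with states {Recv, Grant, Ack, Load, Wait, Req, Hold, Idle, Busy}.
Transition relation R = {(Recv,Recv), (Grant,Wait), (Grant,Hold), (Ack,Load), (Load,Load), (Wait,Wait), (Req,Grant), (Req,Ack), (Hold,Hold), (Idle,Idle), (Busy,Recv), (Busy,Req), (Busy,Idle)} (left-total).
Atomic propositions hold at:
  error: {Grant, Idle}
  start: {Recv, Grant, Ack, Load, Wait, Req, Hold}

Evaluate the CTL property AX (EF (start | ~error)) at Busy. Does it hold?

No

Sat(~error) = {Recv, Ack, Load, Wait, Req, Hold, Busy}
Sat(start | ~error) = {Recv, Grant, Ack, Load, Wait, Req, Hold, Busy}
EF (start | ~error): least fixpoint, start Z0 = {Recv, Grant, Ack, Load, Wait, Req, Hold, Busy}, add states with some successor in Z. Already a fixed point.
Sat(EF (start | ~error)) = {Recv, Grant, Ack, Load, Wait, Req, Hold, Busy}
Sat(AX (EF (start | ~error))) = {s : every successor in {Recv, Grant, Ack, Load, Wait, Req, Hold, Busy}} = {Recv, Grant, Ack, Load, Wait, Req, Hold}
Busy ∉ Sat(AX (EF (start | ~error))) = {Recv, Grant, Ack, Load, Wait, Req, Hold}, so the formula does not hold at Busy.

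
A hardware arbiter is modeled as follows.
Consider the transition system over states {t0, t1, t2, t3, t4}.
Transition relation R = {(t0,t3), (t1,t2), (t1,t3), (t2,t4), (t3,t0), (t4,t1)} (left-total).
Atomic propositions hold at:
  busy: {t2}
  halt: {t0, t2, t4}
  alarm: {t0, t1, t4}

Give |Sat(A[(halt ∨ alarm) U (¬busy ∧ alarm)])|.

Sat(halt ∨ alarm) = {t0, t1, t2, t4}
Sat(¬busy) = {t0, t1, t3, t4}
Sat(¬busy ∧ alarm) = {t0, t1, t4}
A[(halt ∨ alarm) U (¬busy ∧ alarm)]: least fixpoint, start Z0 = Sat((¬busy ∧ alarm)) = {t0, t1, t4}, add states in Sat(halt ∨ alarm) with every successor in Z. Z1 = {t0, t1, t2, t4}; fixed.
Sat(A[(halt ∨ alarm) U (¬busy ∧ alarm)]) = {t0, t1, t2, t4}
|Sat(A[(halt ∨ alarm) U (¬busy ∧ alarm)])| = |{t0, t1, t2, t4}| = 4.

4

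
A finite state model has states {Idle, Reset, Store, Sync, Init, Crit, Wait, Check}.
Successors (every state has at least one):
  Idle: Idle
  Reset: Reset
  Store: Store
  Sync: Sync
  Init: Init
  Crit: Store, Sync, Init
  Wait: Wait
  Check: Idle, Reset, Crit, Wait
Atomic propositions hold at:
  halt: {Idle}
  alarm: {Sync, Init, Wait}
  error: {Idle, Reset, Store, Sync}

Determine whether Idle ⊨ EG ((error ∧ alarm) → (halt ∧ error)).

Sat(error ∧ alarm) = {Sync}
Sat(halt ∧ error) = {Idle}
Sat((error ∧ alarm) → (halt ∧ error)) = {Idle, Reset, Store, Init, Crit, Wait, Check}
EG ((error ∧ alarm) → (halt ∧ error)): greatest fixpoint, start Z0 = {Idle, Reset, Store, Init, Crit, Wait, Check}, keep only states in Sat with some successor in Z. Already a fixed point.
Sat(EG ((error ∧ alarm) → (halt ∧ error))) = {Idle, Reset, Store, Init, Crit, Wait, Check}
Idle ∈ Sat(EG ((error ∧ alarm) → (halt ∧ error))) = {Idle, Reset, Store, Init, Crit, Wait, Check}, so the formula holds at Idle.

Yes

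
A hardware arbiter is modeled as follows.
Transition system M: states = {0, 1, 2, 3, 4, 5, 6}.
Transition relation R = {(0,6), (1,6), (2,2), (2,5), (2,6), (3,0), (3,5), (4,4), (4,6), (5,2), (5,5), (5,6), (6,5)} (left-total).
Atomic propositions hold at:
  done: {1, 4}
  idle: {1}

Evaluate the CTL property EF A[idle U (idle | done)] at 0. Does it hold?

No

Sat(idle | done) = {1, 4}
A[idle U (idle | done)]: least fixpoint, start Z0 = Sat((idle | done)) = {1, 4}, add states in Sat(idle) with every successor in Z. Already a fixed point.
Sat(A[idle U (idle | done)]) = {1, 4}
EF A[idle U (idle | done)]: least fixpoint, start Z0 = {1, 4}, add states with some successor in Z. Already a fixed point.
Sat(EF A[idle U (idle | done)]) = {1, 4}
0 ∉ Sat(EF A[idle U (idle | done)]) = {1, 4}, so the formula does not hold at 0.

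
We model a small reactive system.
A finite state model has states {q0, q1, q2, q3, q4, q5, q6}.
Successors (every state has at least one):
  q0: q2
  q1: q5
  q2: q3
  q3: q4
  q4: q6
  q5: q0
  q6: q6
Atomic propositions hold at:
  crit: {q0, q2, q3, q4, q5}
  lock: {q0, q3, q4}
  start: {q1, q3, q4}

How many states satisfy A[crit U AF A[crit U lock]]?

6

A[crit U lock]: least fixpoint, start Z0 = Sat(lock) = {q0, q3, q4}, add states in Sat(crit) with every successor in Z. Z1 = {q0, q2, q3, q4, q5}; fixed.
Sat(A[crit U lock]) = {q0, q2, q3, q4, q5}
AF A[crit U lock]: least fixpoint, start Z0 = {q0, q2, q3, q4, q5}, add states with every successor in Z. Z1 = {q0, q1, q2, q3, q4, q5}; fixed.
Sat(AF A[crit U lock]) = {q0, q1, q2, q3, q4, q5}
A[crit U AF A[crit U lock]]: least fixpoint, start Z0 = Sat(AF A[crit U lock]) = {q0, q1, q2, q3, q4, q5}, add states in Sat(crit) with every successor in Z. Already a fixed point.
Sat(A[crit U AF A[crit U lock]]) = {q0, q1, q2, q3, q4, q5}
|Sat(A[crit U AF A[crit U lock]])| = |{q0, q1, q2, q3, q4, q5}| = 6.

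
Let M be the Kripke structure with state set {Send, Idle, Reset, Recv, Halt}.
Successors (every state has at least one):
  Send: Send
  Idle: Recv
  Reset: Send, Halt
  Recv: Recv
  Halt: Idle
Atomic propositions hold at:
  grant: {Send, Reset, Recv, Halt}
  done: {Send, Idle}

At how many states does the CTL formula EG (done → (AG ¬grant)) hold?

1

Sat(¬grant) = {Idle}
AG ¬grant: greatest fixpoint, start Z0 = {Idle}, keep only states in Sat with every successor in Z. Z1 = ∅; fixed.
Sat(AG ¬grant) = ∅
Sat(done → (AG ¬grant)) = {Reset, Recv, Halt}
EG (done → (AG ¬grant)): greatest fixpoint, start Z0 = {Reset, Recv, Halt}, keep only states in Sat with some successor in Z. Z1 = {Reset, Recv}; Z2 = {Recv}; fixed.
Sat(EG (done → (AG ¬grant))) = {Recv}
|Sat(EG (done → (AG ¬grant)))| = |{Recv}| = 1.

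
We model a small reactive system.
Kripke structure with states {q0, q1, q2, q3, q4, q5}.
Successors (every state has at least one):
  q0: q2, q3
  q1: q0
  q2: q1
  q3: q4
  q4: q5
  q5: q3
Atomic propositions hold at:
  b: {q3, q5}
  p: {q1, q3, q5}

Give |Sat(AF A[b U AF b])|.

AF b: least fixpoint, start Z0 = {q3, q5}, add states with every successor in Z. Z1 = {q3, q4, q5}; fixed.
Sat(AF b) = {q3, q4, q5}
A[b U AF b]: least fixpoint, start Z0 = Sat(AF b) = {q3, q4, q5}, add states in Sat(b) with every successor in Z. Already a fixed point.
Sat(A[b U AF b]) = {q3, q4, q5}
AF A[b U AF b]: least fixpoint, start Z0 = {q3, q4, q5}, add states with every successor in Z. Already a fixed point.
Sat(AF A[b U AF b]) = {q3, q4, q5}
|Sat(AF A[b U AF b])| = |{q3, q4, q5}| = 3.

3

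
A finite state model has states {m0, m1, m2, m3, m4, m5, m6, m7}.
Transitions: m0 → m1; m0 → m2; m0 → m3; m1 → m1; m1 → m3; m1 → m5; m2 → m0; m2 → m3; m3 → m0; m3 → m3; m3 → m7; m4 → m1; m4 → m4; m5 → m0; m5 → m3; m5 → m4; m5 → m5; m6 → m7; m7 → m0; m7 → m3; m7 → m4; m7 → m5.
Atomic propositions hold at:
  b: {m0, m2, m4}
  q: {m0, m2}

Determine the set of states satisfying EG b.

{m0, m2, m4}

EG b: greatest fixpoint, start Z0 = {m0, m2, m4}, keep only states in Sat with some successor in Z. Already a fixed point.
Sat(EG b) = {m0, m2, m4}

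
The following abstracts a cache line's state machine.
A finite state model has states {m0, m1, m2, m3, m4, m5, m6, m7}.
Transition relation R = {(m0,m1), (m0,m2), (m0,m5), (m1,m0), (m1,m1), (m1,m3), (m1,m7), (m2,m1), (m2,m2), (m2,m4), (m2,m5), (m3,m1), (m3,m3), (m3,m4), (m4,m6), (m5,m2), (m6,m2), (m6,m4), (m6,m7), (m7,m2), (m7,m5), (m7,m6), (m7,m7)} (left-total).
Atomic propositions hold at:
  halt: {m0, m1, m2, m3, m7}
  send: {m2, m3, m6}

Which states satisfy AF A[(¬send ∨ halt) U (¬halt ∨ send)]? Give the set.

Sat(¬send) = {m0, m1, m4, m5, m7}
Sat(¬send ∨ halt) = {m0, m1, m2, m3, m4, m5, m7}
Sat(¬halt) = {m4, m5, m6}
Sat(¬halt ∨ send) = {m2, m3, m4, m5, m6}
A[(¬send ∨ halt) U (¬halt ∨ send)]: least fixpoint, start Z0 = Sat((¬halt ∨ send)) = {m2, m3, m4, m5, m6}, add states in Sat(¬send ∨ halt) with every successor in Z. Already a fixed point.
Sat(A[(¬send ∨ halt) U (¬halt ∨ send)]) = {m2, m3, m4, m5, m6}
AF A[(¬send ∨ halt) U (¬halt ∨ send)]: least fixpoint, start Z0 = {m2, m3, m4, m5, m6}, add states with every successor in Z. Already a fixed point.
Sat(AF A[(¬send ∨ halt) U (¬halt ∨ send)]) = {m2, m3, m4, m5, m6}

{m2, m3, m4, m5, m6}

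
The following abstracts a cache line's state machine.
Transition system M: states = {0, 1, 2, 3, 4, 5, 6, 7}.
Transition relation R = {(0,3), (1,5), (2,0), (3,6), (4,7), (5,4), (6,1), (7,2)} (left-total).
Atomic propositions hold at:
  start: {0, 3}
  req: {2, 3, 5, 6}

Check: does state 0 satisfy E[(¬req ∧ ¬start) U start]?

Sat(¬req) = {0, 1, 4, 7}
Sat(¬start) = {1, 2, 4, 5, 6, 7}
Sat(¬req ∧ ¬start) = {1, 4, 7}
E[(¬req ∧ ¬start) U start]: least fixpoint, start Z0 = Sat(start) = {0, 3}, add states in Sat(¬req ∧ ¬start) with some successor in Z. Already a fixed point.
Sat(E[(¬req ∧ ¬start) U start]) = {0, 3}
0 ∈ Sat(E[(¬req ∧ ¬start) U start]) = {0, 3}, so the formula holds at 0.

Yes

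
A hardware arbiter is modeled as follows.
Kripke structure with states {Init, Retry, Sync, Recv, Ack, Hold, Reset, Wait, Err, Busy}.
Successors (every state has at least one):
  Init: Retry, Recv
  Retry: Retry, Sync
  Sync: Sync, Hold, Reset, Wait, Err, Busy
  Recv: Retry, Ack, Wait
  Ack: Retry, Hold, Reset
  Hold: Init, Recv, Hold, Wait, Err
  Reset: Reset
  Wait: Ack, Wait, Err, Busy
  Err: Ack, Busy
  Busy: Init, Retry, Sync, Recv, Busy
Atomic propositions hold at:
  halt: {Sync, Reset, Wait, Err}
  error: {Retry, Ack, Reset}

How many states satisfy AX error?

1

Sat(AX error) = {s : every successor in {Retry, Ack, Reset}} = {Reset}
|Sat(AX error)| = |{Reset}| = 1.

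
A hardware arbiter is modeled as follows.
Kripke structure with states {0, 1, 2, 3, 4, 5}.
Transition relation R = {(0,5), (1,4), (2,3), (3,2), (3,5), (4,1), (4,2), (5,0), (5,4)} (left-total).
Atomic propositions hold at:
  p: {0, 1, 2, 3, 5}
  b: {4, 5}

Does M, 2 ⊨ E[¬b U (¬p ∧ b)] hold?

Sat(¬b) = {0, 1, 2, 3}
Sat(¬p) = {4}
Sat(¬p ∧ b) = {4}
E[¬b U (¬p ∧ b)]: least fixpoint, start Z0 = Sat((¬p ∧ b)) = {4}, add states in Sat(¬b) with some successor in Z. Z1 = {1, 4}; fixed.
Sat(E[¬b U (¬p ∧ b)]) = {1, 4}
2 ∉ Sat(E[¬b U (¬p ∧ b)]) = {1, 4}, so the formula does not hold at 2.

No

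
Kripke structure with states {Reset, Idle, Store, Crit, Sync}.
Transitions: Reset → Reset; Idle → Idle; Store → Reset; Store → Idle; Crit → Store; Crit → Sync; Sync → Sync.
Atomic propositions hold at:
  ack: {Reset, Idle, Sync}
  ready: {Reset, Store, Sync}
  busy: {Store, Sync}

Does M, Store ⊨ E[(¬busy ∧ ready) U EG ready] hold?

Yes

Sat(¬busy) = {Reset, Idle, Crit}
Sat(¬busy ∧ ready) = {Reset}
EG ready: greatest fixpoint, start Z0 = {Reset, Store, Sync}, keep only states in Sat with some successor in Z. Already a fixed point.
Sat(EG ready) = {Reset, Store, Sync}
E[(¬busy ∧ ready) U EG ready]: least fixpoint, start Z0 = Sat(EG ready) = {Reset, Store, Sync}, add states in Sat(¬busy ∧ ready) with some successor in Z. Already a fixed point.
Sat(E[(¬busy ∧ ready) U EG ready]) = {Reset, Store, Sync}
Store ∈ Sat(E[(¬busy ∧ ready) U EG ready]) = {Reset, Store, Sync}, so the formula holds at Store.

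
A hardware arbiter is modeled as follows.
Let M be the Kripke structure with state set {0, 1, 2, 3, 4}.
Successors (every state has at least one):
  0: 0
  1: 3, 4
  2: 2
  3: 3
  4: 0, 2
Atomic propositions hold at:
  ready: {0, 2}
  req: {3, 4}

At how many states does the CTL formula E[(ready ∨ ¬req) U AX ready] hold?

Sat(¬req) = {0, 1, 2}
Sat(ready ∨ ¬req) = {0, 1, 2}
Sat(AX ready) = {s : every successor in {0, 2}} = {0, 2, 4}
E[(ready ∨ ¬req) U AX ready]: least fixpoint, start Z0 = Sat(AX ready) = {0, 2, 4}, add states in Sat(ready ∨ ¬req) with some successor in Z. Z1 = {0, 1, 2, 4}; fixed.
Sat(E[(ready ∨ ¬req) U AX ready]) = {0, 1, 2, 4}
|Sat(E[(ready ∨ ¬req) U AX ready])| = |{0, 1, 2, 4}| = 4.

4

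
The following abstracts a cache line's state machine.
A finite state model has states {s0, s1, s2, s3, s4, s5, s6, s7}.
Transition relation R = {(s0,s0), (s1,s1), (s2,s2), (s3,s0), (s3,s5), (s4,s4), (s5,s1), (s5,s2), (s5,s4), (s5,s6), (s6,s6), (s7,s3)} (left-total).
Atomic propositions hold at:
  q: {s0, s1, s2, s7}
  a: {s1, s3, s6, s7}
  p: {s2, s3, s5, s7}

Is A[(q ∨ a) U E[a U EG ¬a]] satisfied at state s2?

Sat(q ∨ a) = {s0, s1, s2, s3, s6, s7}
Sat(¬a) = {s0, s2, s4, s5}
EG ¬a: greatest fixpoint, start Z0 = {s0, s2, s4, s5}, keep only states in Sat with some successor in Z. Already a fixed point.
Sat(EG ¬a) = {s0, s2, s4, s5}
E[a U EG ¬a]: least fixpoint, start Z0 = Sat(EG ¬a) = {s0, s2, s4, s5}, add states in Sat(a) with some successor in Z. Z1 = {s0, s2, s3, s4, s5}; Z2 = {s0, s2, s3, s4, s5, s7}; fixed.
Sat(E[a U EG ¬a]) = {s0, s2, s3, s4, s5, s7}
A[(q ∨ a) U E[a U EG ¬a]]: least fixpoint, start Z0 = Sat(E[a U EG ¬a]) = {s0, s2, s3, s4, s5, s7}, add states in Sat(q ∨ a) with every successor in Z. Already a fixed point.
Sat(A[(q ∨ a) U E[a U EG ¬a]]) = {s0, s2, s3, s4, s5, s7}
s2 ∈ Sat(A[(q ∨ a) U E[a U EG ¬a]]) = {s0, s2, s3, s4, s5, s7}, so the formula holds at s2.

Yes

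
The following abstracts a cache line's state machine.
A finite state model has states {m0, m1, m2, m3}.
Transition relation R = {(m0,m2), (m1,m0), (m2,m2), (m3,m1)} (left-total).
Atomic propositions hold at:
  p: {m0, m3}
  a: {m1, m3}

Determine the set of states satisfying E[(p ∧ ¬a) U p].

{m0, m3}

Sat(¬a) = {m0, m2}
Sat(p ∧ ¬a) = {m0}
E[(p ∧ ¬a) U p]: least fixpoint, start Z0 = Sat(p) = {m0, m3}, add states in Sat(p ∧ ¬a) with some successor in Z. Already a fixed point.
Sat(E[(p ∧ ¬a) U p]) = {m0, m3}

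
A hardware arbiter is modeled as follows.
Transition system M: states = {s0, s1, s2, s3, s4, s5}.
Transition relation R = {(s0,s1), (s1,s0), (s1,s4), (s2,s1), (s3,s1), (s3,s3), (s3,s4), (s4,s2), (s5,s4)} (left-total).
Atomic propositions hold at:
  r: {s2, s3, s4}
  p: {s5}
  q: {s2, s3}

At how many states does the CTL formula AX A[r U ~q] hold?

5

Sat(~q) = {s0, s1, s4, s5}
A[r U ~q]: least fixpoint, start Z0 = Sat(~q) = {s0, s1, s4, s5}, add states in Sat(r) with every successor in Z. Z1 = {s0, s1, s2, s4, s5}; fixed.
Sat(A[r U ~q]) = {s0, s1, s2, s4, s5}
Sat(AX A[r U ~q]) = {s : every successor in {s0, s1, s2, s4, s5}} = {s0, s1, s2, s4, s5}
|Sat(AX A[r U ~q])| = |{s0, s1, s2, s4, s5}| = 5.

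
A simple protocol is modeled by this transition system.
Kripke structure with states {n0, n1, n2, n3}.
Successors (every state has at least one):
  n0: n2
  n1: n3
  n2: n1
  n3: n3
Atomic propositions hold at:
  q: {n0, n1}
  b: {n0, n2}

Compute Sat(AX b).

Sat(AX b) = {s : every successor in {n0, n2}} = {n0}

{n0}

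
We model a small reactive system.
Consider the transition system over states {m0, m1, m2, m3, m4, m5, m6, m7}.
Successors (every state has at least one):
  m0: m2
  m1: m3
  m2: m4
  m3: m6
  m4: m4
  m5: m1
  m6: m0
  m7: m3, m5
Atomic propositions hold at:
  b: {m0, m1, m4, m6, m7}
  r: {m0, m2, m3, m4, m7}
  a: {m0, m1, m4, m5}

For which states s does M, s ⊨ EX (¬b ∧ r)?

Sat(¬b) = {m2, m3, m5}
Sat(¬b ∧ r) = {m2, m3}
Sat(EX (¬b ∧ r)) = {s : some successor in {m2, m3}} = {m0, m1, m7}

{m0, m1, m7}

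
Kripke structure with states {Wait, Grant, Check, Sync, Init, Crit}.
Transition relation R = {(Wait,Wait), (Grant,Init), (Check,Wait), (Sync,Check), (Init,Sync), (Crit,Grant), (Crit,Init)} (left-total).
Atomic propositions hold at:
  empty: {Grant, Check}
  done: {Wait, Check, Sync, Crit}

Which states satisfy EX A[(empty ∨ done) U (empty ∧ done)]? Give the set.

Sat(empty ∨ done) = {Wait, Grant, Check, Sync, Crit}
Sat(empty ∧ done) = {Check}
A[(empty ∨ done) U (empty ∧ done)]: least fixpoint, start Z0 = Sat((empty ∧ done)) = {Check}, add states in Sat(empty ∨ done) with every successor in Z. Z1 = {Check, Sync}; fixed.
Sat(A[(empty ∨ done) U (empty ∧ done)]) = {Check, Sync}
Sat(EX A[(empty ∨ done) U (empty ∧ done)]) = {s : some successor in {Check, Sync}} = {Sync, Init}

{Sync, Init}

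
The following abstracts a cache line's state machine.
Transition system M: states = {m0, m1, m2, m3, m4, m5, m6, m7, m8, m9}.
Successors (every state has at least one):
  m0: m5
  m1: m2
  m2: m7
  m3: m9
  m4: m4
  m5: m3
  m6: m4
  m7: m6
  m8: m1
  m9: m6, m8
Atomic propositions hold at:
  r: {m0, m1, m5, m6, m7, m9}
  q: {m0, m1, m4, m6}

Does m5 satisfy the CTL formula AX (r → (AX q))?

Yes

Sat(AX q) = {s : every successor in {m0, m1, m4, m6}} = {m4, m6, m7, m8}
Sat(r → (AX q)) = {m2, m3, m4, m6, m7, m8}
Sat(AX (r → (AX q))) = {s : every successor in {m2, m3, m4, m6, m7, m8}} = {m1, m2, m4, m5, m6, m7, m9}
m5 ∈ Sat(AX (r → (AX q))) = {m1, m2, m4, m5, m6, m7, m9}, so the formula holds at m5.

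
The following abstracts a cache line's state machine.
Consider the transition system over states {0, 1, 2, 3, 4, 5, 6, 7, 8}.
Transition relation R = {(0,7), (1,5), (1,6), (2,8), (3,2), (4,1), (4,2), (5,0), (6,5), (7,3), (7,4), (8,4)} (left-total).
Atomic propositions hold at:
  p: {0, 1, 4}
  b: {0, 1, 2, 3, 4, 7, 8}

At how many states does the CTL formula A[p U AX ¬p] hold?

6

Sat(¬p) = {2, 3, 5, 6, 7, 8}
Sat(AX ¬p) = {s : every successor in {2, 3, 5, 6, 7, 8}} = {0, 1, 2, 3, 6}
A[p U AX ¬p]: least fixpoint, start Z0 = Sat(AX ¬p) = {0, 1, 2, 3, 6}, add states in Sat(p) with every successor in Z. Z1 = {0, 1, 2, 3, 4, 6}; fixed.
Sat(A[p U AX ¬p]) = {0, 1, 2, 3, 4, 6}
|Sat(A[p U AX ¬p])| = |{0, 1, 2, 3, 4, 6}| = 6.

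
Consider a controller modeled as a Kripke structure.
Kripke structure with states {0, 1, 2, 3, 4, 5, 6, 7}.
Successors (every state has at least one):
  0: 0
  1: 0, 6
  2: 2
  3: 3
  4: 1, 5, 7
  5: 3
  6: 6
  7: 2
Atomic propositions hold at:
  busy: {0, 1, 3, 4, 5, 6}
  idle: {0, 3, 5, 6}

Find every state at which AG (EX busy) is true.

{0, 1, 3, 5, 6}

Sat(EX busy) = {s : some successor in {0, 1, 3, 4, 5, 6}} = {0, 1, 3, 4, 5, 6}
AG (EX busy): greatest fixpoint, start Z0 = {0, 1, 3, 4, 5, 6}, keep only states in Sat with every successor in Z. Z1 = {0, 1, 3, 5, 6}; fixed.
Sat(AG (EX busy)) = {0, 1, 3, 5, 6}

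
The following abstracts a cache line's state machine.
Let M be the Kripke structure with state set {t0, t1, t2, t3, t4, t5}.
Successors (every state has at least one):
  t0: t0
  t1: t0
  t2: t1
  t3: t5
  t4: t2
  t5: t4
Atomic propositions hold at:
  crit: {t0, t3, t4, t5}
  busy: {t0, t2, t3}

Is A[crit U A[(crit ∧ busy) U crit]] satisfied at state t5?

Yes

Sat(crit ∧ busy) = {t0, t3}
A[(crit ∧ busy) U crit]: least fixpoint, start Z0 = Sat(crit) = {t0, t3, t4, t5}, add states in Sat(crit ∧ busy) with every successor in Z. Already a fixed point.
Sat(A[(crit ∧ busy) U crit]) = {t0, t3, t4, t5}
A[crit U A[(crit ∧ busy) U crit]]: least fixpoint, start Z0 = Sat(A[(crit ∧ busy) U crit]) = {t0, t3, t4, t5}, add states in Sat(crit) with every successor in Z. Already a fixed point.
Sat(A[crit U A[(crit ∧ busy) U crit]]) = {t0, t3, t4, t5}
t5 ∈ Sat(A[crit U A[(crit ∧ busy) U crit]]) = {t0, t3, t4, t5}, so the formula holds at t5.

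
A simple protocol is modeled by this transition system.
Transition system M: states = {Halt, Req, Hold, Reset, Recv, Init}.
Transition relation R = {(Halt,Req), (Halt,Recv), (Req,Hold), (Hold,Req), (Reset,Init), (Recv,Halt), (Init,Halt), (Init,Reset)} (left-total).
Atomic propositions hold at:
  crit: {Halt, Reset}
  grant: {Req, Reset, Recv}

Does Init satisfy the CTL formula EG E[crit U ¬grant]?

Yes

Sat(¬grant) = {Halt, Hold, Init}
E[crit U ¬grant]: least fixpoint, start Z0 = Sat(¬grant) = {Halt, Hold, Init}, add states in Sat(crit) with some successor in Z. Z1 = {Halt, Hold, Reset, Init}; fixed.
Sat(E[crit U ¬grant]) = {Halt, Hold, Reset, Init}
EG E[crit U ¬grant]: greatest fixpoint, start Z0 = {Halt, Hold, Reset, Init}, keep only states in Sat with some successor in Z. Z1 = {Reset, Init}; fixed.
Sat(EG E[crit U ¬grant]) = {Reset, Init}
Init ∈ Sat(EG E[crit U ¬grant]) = {Reset, Init}, so the formula holds at Init.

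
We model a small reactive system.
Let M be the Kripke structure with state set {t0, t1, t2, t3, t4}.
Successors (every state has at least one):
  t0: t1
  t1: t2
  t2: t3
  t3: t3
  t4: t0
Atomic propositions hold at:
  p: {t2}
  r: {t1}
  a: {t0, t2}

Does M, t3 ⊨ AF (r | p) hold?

No

Sat(r | p) = {t1, t2}
AF (r | p): least fixpoint, start Z0 = {t1, t2}, add states with every successor in Z. Z1 = {t0, t1, t2}; Z2 = {t0, t1, t2, t4}; fixed.
Sat(AF (r | p)) = {t0, t1, t2, t4}
t3 ∉ Sat(AF (r | p)) = {t0, t1, t2, t4}, so the formula does not hold at t3.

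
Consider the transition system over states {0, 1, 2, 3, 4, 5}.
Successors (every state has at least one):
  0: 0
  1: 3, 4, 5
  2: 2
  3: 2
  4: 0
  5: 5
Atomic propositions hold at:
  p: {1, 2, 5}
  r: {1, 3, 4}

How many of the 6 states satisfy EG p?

EG p: greatest fixpoint, start Z0 = {1, 2, 5}, keep only states in Sat with some successor in Z. Already a fixed point.
Sat(EG p) = {1, 2, 5}
|Sat(EG p)| = |{1, 2, 5}| = 3.

3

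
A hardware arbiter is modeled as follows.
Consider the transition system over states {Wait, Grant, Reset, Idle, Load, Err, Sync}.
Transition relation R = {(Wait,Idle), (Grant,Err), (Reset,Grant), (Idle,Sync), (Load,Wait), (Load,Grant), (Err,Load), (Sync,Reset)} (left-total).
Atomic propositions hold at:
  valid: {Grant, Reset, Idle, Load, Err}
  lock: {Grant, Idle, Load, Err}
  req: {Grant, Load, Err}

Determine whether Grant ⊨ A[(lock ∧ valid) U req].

Yes

Sat(lock ∧ valid) = {Grant, Idle, Load, Err}
A[(lock ∧ valid) U req]: least fixpoint, start Z0 = Sat(req) = {Grant, Load, Err}, add states in Sat(lock ∧ valid) with every successor in Z. Already a fixed point.
Sat(A[(lock ∧ valid) U req]) = {Grant, Load, Err}
Grant ∈ Sat(A[(lock ∧ valid) U req]) = {Grant, Load, Err}, so the formula holds at Grant.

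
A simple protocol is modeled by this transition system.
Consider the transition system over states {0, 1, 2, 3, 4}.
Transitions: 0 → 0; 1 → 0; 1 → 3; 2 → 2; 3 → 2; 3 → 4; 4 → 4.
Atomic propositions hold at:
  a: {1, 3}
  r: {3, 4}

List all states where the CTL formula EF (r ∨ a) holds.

Sat(r ∨ a) = {1, 3, 4}
EF (r ∨ a): least fixpoint, start Z0 = {1, 3, 4}, add states with some successor in Z. Already a fixed point.
Sat(EF (r ∨ a)) = {1, 3, 4}

{1, 3, 4}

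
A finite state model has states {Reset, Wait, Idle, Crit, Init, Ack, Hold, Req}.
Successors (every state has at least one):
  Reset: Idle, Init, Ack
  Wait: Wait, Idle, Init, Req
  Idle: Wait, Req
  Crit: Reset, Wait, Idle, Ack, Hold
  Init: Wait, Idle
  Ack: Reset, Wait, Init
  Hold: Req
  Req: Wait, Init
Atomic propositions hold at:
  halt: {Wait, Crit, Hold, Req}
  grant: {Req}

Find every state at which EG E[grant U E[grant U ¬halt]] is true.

{Reset, Idle, Init, Ack, Req}

Sat(¬halt) = {Reset, Idle, Init, Ack}
E[grant U ¬halt]: least fixpoint, start Z0 = Sat(¬halt) = {Reset, Idle, Init, Ack}, add states in Sat(grant) with some successor in Z. Z1 = {Reset, Idle, Init, Ack, Req}; fixed.
Sat(E[grant U ¬halt]) = {Reset, Idle, Init, Ack, Req}
E[grant U E[grant U ¬halt]]: least fixpoint, start Z0 = Sat(E[grant U ¬halt]) = {Reset, Idle, Init, Ack, Req}, add states in Sat(grant) with some successor in Z. Already a fixed point.
Sat(E[grant U E[grant U ¬halt]]) = {Reset, Idle, Init, Ack, Req}
EG E[grant U E[grant U ¬halt]]: greatest fixpoint, start Z0 = {Reset, Idle, Init, Ack, Req}, keep only states in Sat with some successor in Z. Already a fixed point.
Sat(EG E[grant U E[grant U ¬halt]]) = {Reset, Idle, Init, Ack, Req}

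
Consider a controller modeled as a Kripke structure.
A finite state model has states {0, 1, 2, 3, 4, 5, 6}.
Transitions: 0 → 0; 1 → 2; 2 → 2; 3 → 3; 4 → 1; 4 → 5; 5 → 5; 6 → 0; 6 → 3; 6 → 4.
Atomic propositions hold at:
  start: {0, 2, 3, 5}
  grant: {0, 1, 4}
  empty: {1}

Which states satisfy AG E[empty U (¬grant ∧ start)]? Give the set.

Sat(¬grant) = {2, 3, 5, 6}
Sat(¬grant ∧ start) = {2, 3, 5}
E[empty U (¬grant ∧ start)]: least fixpoint, start Z0 = Sat((¬grant ∧ start)) = {2, 3, 5}, add states in Sat(empty) with some successor in Z. Z1 = {1, 2, 3, 5}; fixed.
Sat(E[empty U (¬grant ∧ start)]) = {1, 2, 3, 5}
AG E[empty U (¬grant ∧ start)]: greatest fixpoint, start Z0 = {1, 2, 3, 5}, keep only states in Sat with every successor in Z. Already a fixed point.
Sat(AG E[empty U (¬grant ∧ start)]) = {1, 2, 3, 5}

{1, 2, 3, 5}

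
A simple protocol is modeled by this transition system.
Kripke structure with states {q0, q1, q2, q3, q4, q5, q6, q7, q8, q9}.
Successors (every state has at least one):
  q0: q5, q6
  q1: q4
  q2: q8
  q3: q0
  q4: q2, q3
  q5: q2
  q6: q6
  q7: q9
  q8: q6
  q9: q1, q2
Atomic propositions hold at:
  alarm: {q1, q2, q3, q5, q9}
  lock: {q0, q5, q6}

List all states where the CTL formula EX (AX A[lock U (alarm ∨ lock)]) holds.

Sat(alarm ∨ lock) = {q0, q1, q2, q3, q5, q6, q9}
A[lock U (alarm ∨ lock)]: least fixpoint, start Z0 = Sat((alarm ∨ lock)) = {q0, q1, q2, q3, q5, q6, q9}, add states in Sat(lock) with every successor in Z. Already a fixed point.
Sat(A[lock U (alarm ∨ lock)]) = {q0, q1, q2, q3, q5, q6, q9}
Sat(AX A[lock U (alarm ∨ lock)]) = {s : every successor in {q0, q1, q2, q3, q5, q6, q9}} = {q0, q3, q4, q5, q6, q7, q8, q9}
Sat(EX (AX A[lock U (alarm ∨ lock)])) = {s : some successor in {q0, q3, q4, q5, q6, q7, q8, q9}} = {q0, q1, q2, q3, q4, q6, q7, q8}

{q0, q1, q2, q3, q4, q6, q7, q8}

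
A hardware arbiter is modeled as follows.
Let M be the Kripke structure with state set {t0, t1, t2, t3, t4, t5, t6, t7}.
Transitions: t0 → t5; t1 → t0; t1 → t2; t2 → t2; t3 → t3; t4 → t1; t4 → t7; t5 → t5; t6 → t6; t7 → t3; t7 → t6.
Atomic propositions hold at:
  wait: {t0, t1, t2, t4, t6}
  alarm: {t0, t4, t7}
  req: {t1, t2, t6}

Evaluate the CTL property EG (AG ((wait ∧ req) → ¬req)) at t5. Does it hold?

Yes

Sat(wait ∧ req) = {t1, t2, t6}
Sat(¬req) = {t0, t3, t4, t5, t7}
Sat((wait ∧ req) → ¬req) = {t0, t3, t4, t5, t7}
AG ((wait ∧ req) → ¬req): greatest fixpoint, start Z0 = {t0, t3, t4, t5, t7}, keep only states in Sat with every successor in Z. Z1 = {t0, t3, t5}; fixed.
Sat(AG ((wait ∧ req) → ¬req)) = {t0, t3, t5}
EG (AG ((wait ∧ req) → ¬req)): greatest fixpoint, start Z0 = {t0, t3, t5}, keep only states in Sat with some successor in Z. Already a fixed point.
Sat(EG (AG ((wait ∧ req) → ¬req))) = {t0, t3, t5}
t5 ∈ Sat(EG (AG ((wait ∧ req) → ¬req))) = {t0, t3, t5}, so the formula holds at t5.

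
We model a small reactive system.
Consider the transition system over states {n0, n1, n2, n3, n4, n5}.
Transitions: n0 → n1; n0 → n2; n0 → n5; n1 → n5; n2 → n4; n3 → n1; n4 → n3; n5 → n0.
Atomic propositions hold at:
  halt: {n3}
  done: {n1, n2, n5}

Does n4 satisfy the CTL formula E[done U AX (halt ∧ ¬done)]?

Yes

Sat(¬done) = {n0, n3, n4}
Sat(halt ∧ ¬done) = {n3}
Sat(AX (halt ∧ ¬done)) = {s : every successor in {n3}} = {n4}
E[done U AX (halt ∧ ¬done)]: least fixpoint, start Z0 = Sat(AX (halt ∧ ¬done)) = {n4}, add states in Sat(done) with some successor in Z. Z1 = {n2, n4}; fixed.
Sat(E[done U AX (halt ∧ ¬done)]) = {n2, n4}
n4 ∈ Sat(E[done U AX (halt ∧ ¬done)]) = {n2, n4}, so the formula holds at n4.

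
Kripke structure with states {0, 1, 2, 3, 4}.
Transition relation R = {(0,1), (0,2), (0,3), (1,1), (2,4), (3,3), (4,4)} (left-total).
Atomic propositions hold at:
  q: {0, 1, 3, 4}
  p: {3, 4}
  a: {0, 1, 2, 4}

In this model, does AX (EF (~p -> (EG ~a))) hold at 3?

Yes

Sat(~p) = {0, 1, 2}
Sat(~a) = {3}
EG ~a: greatest fixpoint, start Z0 = {3}, keep only states in Sat with some successor in Z. Already a fixed point.
Sat(EG ~a) = {3}
Sat(~p -> (EG ~a)) = {3, 4}
EF (~p -> (EG ~a)): least fixpoint, start Z0 = {3, 4}, add states with some successor in Z. Z1 = {0, 2, 3, 4}; fixed.
Sat(EF (~p -> (EG ~a))) = {0, 2, 3, 4}
Sat(AX (EF (~p -> (EG ~a)))) = {s : every successor in {0, 2, 3, 4}} = {2, 3, 4}
3 ∈ Sat(AX (EF (~p -> (EG ~a)))) = {2, 3, 4}, so the formula holds at 3.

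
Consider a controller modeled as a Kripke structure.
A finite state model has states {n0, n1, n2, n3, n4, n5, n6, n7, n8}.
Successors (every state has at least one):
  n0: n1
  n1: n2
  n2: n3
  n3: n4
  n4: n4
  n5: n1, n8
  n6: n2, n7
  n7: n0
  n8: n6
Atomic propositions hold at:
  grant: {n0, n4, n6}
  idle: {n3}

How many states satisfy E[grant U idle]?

1

E[grant U idle]: least fixpoint, start Z0 = Sat(idle) = {n3}, add states in Sat(grant) with some successor in Z. Already a fixed point.
Sat(E[grant U idle]) = {n3}
|Sat(E[grant U idle])| = |{n3}| = 1.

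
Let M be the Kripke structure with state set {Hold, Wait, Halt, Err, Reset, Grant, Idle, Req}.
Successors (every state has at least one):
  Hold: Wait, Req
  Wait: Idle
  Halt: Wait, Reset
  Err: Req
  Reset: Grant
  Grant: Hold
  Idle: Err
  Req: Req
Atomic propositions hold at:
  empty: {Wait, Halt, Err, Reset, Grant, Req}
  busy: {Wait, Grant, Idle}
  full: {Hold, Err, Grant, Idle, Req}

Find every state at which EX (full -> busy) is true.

Sat(full -> busy) = {Wait, Halt, Reset, Grant, Idle}
Sat(EX (full -> busy)) = {s : some successor in {Wait, Halt, Reset, Grant, Idle}} = {Hold, Wait, Halt, Reset}

{Hold, Wait, Halt, Reset}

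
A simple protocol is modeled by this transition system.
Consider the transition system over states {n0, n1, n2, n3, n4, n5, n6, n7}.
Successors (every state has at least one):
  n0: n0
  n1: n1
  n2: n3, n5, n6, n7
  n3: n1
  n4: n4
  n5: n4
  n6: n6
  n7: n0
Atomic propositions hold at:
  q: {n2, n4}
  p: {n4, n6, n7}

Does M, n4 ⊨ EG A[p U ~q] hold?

No

Sat(~q) = {n0, n1, n3, n5, n6, n7}
A[p U ~q]: least fixpoint, start Z0 = Sat(~q) = {n0, n1, n3, n5, n6, n7}, add states in Sat(p) with every successor in Z. Already a fixed point.
Sat(A[p U ~q]) = {n0, n1, n3, n5, n6, n7}
EG A[p U ~q]: greatest fixpoint, start Z0 = {n0, n1, n3, n5, n6, n7}, keep only states in Sat with some successor in Z. Z1 = {n0, n1, n3, n6, n7}; fixed.
Sat(EG A[p U ~q]) = {n0, n1, n3, n6, n7}
n4 ∉ Sat(EG A[p U ~q]) = {n0, n1, n3, n6, n7}, so the formula does not hold at n4.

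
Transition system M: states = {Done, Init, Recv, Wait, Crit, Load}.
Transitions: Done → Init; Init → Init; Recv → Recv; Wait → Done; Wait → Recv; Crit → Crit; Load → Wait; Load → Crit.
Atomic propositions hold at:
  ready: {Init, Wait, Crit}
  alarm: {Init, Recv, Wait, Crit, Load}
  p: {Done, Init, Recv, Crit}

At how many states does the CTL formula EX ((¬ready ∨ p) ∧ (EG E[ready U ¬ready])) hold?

Sat(¬ready) = {Done, Recv, Load}
Sat(¬ready ∨ p) = {Done, Init, Recv, Crit, Load}
E[ready U ¬ready]: least fixpoint, start Z0 = Sat(¬ready) = {Done, Recv, Load}, add states in Sat(ready) with some successor in Z. Z1 = {Done, Recv, Wait, Load}; fixed.
Sat(E[ready U ¬ready]) = {Done, Recv, Wait, Load}
EG E[ready U ¬ready]: greatest fixpoint, start Z0 = {Done, Recv, Wait, Load}, keep only states in Sat with some successor in Z. Z1 = {Recv, Wait, Load}; fixed.
Sat(EG E[ready U ¬ready]) = {Recv, Wait, Load}
Sat((¬ready ∨ p) ∧ (EG E[ready U ¬ready])) = {Recv, Load}
Sat(EX ((¬ready ∨ p) ∧ (EG E[ready U ¬ready]))) = {s : some successor in {Recv, Load}} = {Recv, Wait}
|Sat(EX ((¬ready ∨ p) ∧ (EG E[ready U ¬ready])))| = |{Recv, Wait}| = 2.

2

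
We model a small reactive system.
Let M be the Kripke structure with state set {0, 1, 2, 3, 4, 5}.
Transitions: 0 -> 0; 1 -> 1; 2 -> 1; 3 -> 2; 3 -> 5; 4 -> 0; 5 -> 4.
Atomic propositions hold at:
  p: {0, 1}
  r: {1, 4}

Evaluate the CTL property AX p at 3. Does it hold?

Sat(AX p) = {s : every successor in {0, 1}} = {0, 1, 2, 4}
3 ∉ Sat(AX p) = {0, 1, 2, 4}, so the formula does not hold at 3.

No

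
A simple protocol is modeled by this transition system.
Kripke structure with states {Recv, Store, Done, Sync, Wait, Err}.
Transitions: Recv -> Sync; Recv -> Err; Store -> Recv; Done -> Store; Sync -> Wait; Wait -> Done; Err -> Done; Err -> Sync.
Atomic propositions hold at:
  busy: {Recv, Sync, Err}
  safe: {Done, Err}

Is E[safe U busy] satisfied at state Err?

Yes

E[safe U busy]: least fixpoint, start Z0 = Sat(busy) = {Recv, Sync, Err}, add states in Sat(safe) with some successor in Z. Already a fixed point.
Sat(E[safe U busy]) = {Recv, Sync, Err}
Err ∈ Sat(E[safe U busy]) = {Recv, Sync, Err}, so the formula holds at Err.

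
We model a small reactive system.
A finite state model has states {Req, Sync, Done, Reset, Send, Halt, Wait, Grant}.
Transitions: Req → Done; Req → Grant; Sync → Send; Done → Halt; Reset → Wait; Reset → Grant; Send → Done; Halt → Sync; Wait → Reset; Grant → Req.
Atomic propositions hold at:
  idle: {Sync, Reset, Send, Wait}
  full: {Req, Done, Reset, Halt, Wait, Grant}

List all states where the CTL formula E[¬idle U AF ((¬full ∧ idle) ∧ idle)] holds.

Sat(¬idle) = {Req, Done, Halt, Grant}
Sat(¬full) = {Sync, Send}
Sat(¬full ∧ idle) = {Sync, Send}
Sat((¬full ∧ idle) ∧ idle) = {Sync, Send}
AF ((¬full ∧ idle) ∧ idle): least fixpoint, start Z0 = {Sync, Send}, add states with every successor in Z. Z1 = {Sync, Send, Halt}; Z2 = {Sync, Done, Send, Halt}; fixed.
Sat(AF ((¬full ∧ idle) ∧ idle)) = {Sync, Done, Send, Halt}
E[¬idle U AF ((¬full ∧ idle) ∧ idle)]: least fixpoint, start Z0 = Sat(AF ((¬full ∧ idle) ∧ idle)) = {Sync, Done, Send, Halt}, add states in Sat(¬idle) with some successor in Z. Z1 = {Req, Sync, Done, Send, Halt}; Z2 = {Req, Sync, Done, Send, Halt, Grant}; fixed.
Sat(E[¬idle U AF ((¬full ∧ idle) ∧ idle)]) = {Req, Sync, Done, Send, Halt, Grant}

{Req, Sync, Done, Send, Halt, Grant}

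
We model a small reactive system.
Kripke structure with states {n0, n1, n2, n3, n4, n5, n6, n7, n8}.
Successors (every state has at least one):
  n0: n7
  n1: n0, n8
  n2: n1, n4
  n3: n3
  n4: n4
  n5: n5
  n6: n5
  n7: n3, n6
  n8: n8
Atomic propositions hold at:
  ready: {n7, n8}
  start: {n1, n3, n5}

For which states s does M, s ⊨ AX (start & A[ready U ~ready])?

Sat(~ready) = {n0, n1, n2, n3, n4, n5, n6}
A[ready U ~ready]: least fixpoint, start Z0 = Sat(~ready) = {n0, n1, n2, n3, n4, n5, n6}, add states in Sat(ready) with every successor in Z. Z1 = {n0, n1, n2, n3, n4, n5, n6, n7}; fixed.
Sat(A[ready U ~ready]) = {n0, n1, n2, n3, n4, n5, n6, n7}
Sat(start & A[ready U ~ready]) = {n1, n3, n5}
Sat(AX (start & A[ready U ~ready])) = {s : every successor in {n1, n3, n5}} = {n3, n5, n6}

{n3, n5, n6}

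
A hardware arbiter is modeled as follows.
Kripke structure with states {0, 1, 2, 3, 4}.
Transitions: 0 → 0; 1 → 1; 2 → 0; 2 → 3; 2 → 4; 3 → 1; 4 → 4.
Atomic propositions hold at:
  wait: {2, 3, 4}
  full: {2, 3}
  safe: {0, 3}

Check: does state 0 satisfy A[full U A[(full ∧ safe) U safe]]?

Sat(full ∧ safe) = {3}
A[(full ∧ safe) U safe]: least fixpoint, start Z0 = Sat(safe) = {0, 3}, add states in Sat(full ∧ safe) with every successor in Z. Already a fixed point.
Sat(A[(full ∧ safe) U safe]) = {0, 3}
A[full U A[(full ∧ safe) U safe]]: least fixpoint, start Z0 = Sat(A[(full ∧ safe) U safe]) = {0, 3}, add states in Sat(full) with every successor in Z. Already a fixed point.
Sat(A[full U A[(full ∧ safe) U safe]]) = {0, 3}
0 ∈ Sat(A[full U A[(full ∧ safe) U safe]]) = {0, 3}, so the formula holds at 0.

Yes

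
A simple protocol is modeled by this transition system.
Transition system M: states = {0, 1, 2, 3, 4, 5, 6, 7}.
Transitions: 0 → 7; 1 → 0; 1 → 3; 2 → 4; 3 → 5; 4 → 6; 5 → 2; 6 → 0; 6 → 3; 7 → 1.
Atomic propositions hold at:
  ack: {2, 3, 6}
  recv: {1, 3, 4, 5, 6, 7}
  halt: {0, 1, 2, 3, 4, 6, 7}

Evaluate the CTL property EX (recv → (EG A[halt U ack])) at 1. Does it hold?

A[halt U ack]: least fixpoint, start Z0 = Sat(ack) = {2, 3, 6}, add states in Sat(halt) with every successor in Z. Z1 = {2, 3, 4, 6}; fixed.
Sat(A[halt U ack]) = {2, 3, 4, 6}
EG A[halt U ack]: greatest fixpoint, start Z0 = {2, 3, 4, 6}, keep only states in Sat with some successor in Z. Z1 = {2, 4, 6}; Z2 = {2, 4}; Z3 = {2}; Z4 = ∅; fixed.
Sat(EG A[halt U ack]) = ∅
Sat(recv → (EG A[halt U ack])) = {0, 2}
Sat(EX (recv → (EG A[halt U ack]))) = {s : some successor in {0, 2}} = {1, 5, 6}
1 ∈ Sat(EX (recv → (EG A[halt U ack]))) = {1, 5, 6}, so the formula holds at 1.

Yes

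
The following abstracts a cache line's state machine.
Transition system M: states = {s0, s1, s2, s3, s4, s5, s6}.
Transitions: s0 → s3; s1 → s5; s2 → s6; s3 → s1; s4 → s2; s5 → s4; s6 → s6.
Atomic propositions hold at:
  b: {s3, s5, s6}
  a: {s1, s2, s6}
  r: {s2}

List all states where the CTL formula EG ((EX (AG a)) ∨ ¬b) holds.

{s2, s4, s6}

AG a: greatest fixpoint, start Z0 = {s1, s2, s6}, keep only states in Sat with every successor in Z. Z1 = {s2, s6}; fixed.
Sat(AG a) = {s2, s6}
Sat(EX (AG a)) = {s : some successor in {s2, s6}} = {s2, s4, s6}
Sat(¬b) = {s0, s1, s2, s4}
Sat((EX (AG a)) ∨ ¬b) = {s0, s1, s2, s4, s6}
EG ((EX (AG a)) ∨ ¬b): greatest fixpoint, start Z0 = {s0, s1, s2, s4, s6}, keep only states in Sat with some successor in Z. Z1 = {s2, s4, s6}; fixed.
Sat(EG ((EX (AG a)) ∨ ¬b)) = {s2, s4, s6}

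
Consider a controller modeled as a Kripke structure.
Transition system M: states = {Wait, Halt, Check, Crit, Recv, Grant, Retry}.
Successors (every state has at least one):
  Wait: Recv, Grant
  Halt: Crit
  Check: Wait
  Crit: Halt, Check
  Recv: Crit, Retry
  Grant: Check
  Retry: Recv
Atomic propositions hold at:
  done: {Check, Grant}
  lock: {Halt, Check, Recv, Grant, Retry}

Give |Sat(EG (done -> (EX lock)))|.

Sat(EX lock) = {s : some successor in {Halt, Check, Recv, Grant, Retry}} = {Wait, Crit, Recv, Grant, Retry}
Sat(done -> (EX lock)) = {Wait, Halt, Crit, Recv, Grant, Retry}
EG (done -> (EX lock)): greatest fixpoint, start Z0 = {Wait, Halt, Crit, Recv, Grant, Retry}, keep only states in Sat with some successor in Z. Z1 = {Wait, Halt, Crit, Recv, Retry}; fixed.
Sat(EG (done -> (EX lock))) = {Wait, Halt, Crit, Recv, Retry}
|Sat(EG (done -> (EX lock)))| = |{Wait, Halt, Crit, Recv, Retry}| = 5.

5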